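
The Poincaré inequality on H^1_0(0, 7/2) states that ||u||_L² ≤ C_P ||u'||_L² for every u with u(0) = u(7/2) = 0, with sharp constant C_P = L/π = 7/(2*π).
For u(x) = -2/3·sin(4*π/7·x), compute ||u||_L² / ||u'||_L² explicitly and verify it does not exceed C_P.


||u||_L² / ||u'||_L² = 7/(4*π) < C_P = 7/(2*π).

u(x) = -2/3·sin(4*π/7·x), so u'(x) = -8*π*cos(4*π*x/7)/21.
Writing u(x) = A·sin(kπx/L) with A = -2/3 and k = 2, use ∫_0^L sin²(kπx/L) dx = L/2 and ∫_0^L cos²(kπx/L) dx = L/2.
u² = 4/9·sin²(4*π/7·x) and (u')² = 64*π^2/441·cos²(4*π/7·x), and each of sin², cos² integrates to L/2 = 7/4 over (0, 7/2).
∫_0^7/2 u² dx = 7/9, so ||u||_L² = sqrt(7)/3.
∫_0^7/2 (u')² dx = 16*π^2/63, so ||u'||_L² = 4*sqrt(7)*π/21.
Ratio ||u||_L² / ||u'||_L² = 7/(4*π).
Sharp Poincaré constant on H^1_0(0, 7/2) is C_P = L/π = 7/(2*π), achieved by sin(2*π/7·x).
This is the k = 2 harmonic; the ratio L/(kπ) is strictly less than C_P = L/π, consistent with the sharp inequality ||u||_L² ≤ C_P ||u'||_L².


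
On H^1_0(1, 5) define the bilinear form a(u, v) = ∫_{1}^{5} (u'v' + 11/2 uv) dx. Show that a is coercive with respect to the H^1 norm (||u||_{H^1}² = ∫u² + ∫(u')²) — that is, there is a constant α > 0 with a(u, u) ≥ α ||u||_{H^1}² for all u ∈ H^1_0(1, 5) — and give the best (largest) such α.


α = 1

Coercivity of a(·,·) on H^1_0(1, 5) means a(u, u) ≥ α ||u||_{H^1}² for every u ∈ H^1_0.
The interval has length L = 4, and Poincaré/coercivity depend only on L. Here a(u, u) = ∫(u')² + (11/2)·∫u².
Here c = 11/2 ≥ 1, so a(u,u) = ∫(u')² + c∫u² ≥ ∫(u')² + ∫u² = ||u||_{H^1}², i.e. α = 1 works. No larger α is possible: a(u,u) ≥ α||u||_{H^1}² means (1−α)∫(u')² ≥ (α−c)∫u², and for the modes u_n = sin(nπ(x−x₀)/L) (x₀ the left endpoint) one has ∫u_n²/∫(u_n')² = (L/(nπ))² → 0, so a(u_n,u_n)/||u_n||_{H^1}² → 1. Hence the optimal constant is α = 1.
Therefore α = 1.


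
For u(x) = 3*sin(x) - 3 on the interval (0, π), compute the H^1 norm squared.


||u||_{H^1(0,π)}^2 = -36 + 18*π

u'(x) = 3*cos(x).
Expand u² and (u')² and integrate term by term on (0, π), using: for integers n ≥ 1, ∫_0^π sin²(nx) dx = ∫_0^π cos²(nx) dx = π/2; for n ≠ n', ∫_0^π sin(nx)sin(n'x) dx = ∫_0^π cos(nx)cos(n'x) dx = 0; and by product-to-sum, ∫_0^π sin(nx)cos(n'x) dx = ½∫_0^π [sin((n+n')x) + sin((n−n')x)] dx, which is 0 when n+n' is even and 2n/(n²−n'²) when n+n' is odd (it need not vanish on (0, π)). For the constant mode: ∫_0^π 1 dx = π, ∫_0^π cos(nx) dx = 0, ∫_0^π sin(nx) dx = (1−(−1)^n)/n.
  u² squared terms: (-3)²·∫1 dx = 9·π = 9*π;  (3)²·∫sin(x)² dx = 9·π/2 = 9*π/2.
  u² cross terms: 2·(-3)·(3)·∫1·sin(x) dx = -18·(2) = -36.
  So ∫_0^π u² dx = 9*π + 9*π/2 − 36 = -36 + 27*π/2.
  (u')² squared terms: (3)²·∫cos(x)² dx = 9·π/2 = 9*π/2.
  So ∫_0^π (u')² dx = 9*π/2.
||u||_{H^1}^2 = (-36 + 27*π/2) + (9*π/2) = -36 + 18*π.


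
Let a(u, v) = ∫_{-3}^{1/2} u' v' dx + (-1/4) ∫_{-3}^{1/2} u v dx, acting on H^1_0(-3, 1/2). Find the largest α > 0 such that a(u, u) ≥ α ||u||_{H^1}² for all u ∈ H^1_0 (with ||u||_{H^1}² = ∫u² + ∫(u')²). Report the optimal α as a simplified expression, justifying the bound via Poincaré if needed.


α = (-49 + 16*π^2)/(4*(4*π^2 + 49))

Coercivity of a(·,·) on H^1_0(-3, 1/2) means a(u, u) ≥ α ||u||_{H^1}² for every u ∈ H^1_0.
The interval has length L = 7/2, and Poincaré/coercivity depend only on L. Here a(u, u) = ∫(u')² + (-1/4)·∫u².
Here c = -1/4 < 0 with |c| < (π/L)² = 4*π^2/49, so coercivity still holds. The condition a(u,u) ≥ α||u||_{H^1}² reads (1−α)∫(u')² ≥ (α−c)∫u². Any admissible α is ≤ 1 (rapidly oscillating u have ∫u²/∫(u')² → 0), and α = 1 would force 0 ≥ (1−c)∫u², impossible since c < 1; so 1−α > 0. By the sharp Poincaré inequality on H^1_0 of an interval of length L, ∫(u')² ≥ (π/L)²∫u² with equality for the first sine mode sin(π(x−x₀)/L) (x₀ the left endpoint), so the inequality holds for all u iff (1−α)(π/L)² ≥ α − c, i.e. α ≤ ((π/L)² + c)/((π/L)² + 1) = (1 + c(L/π)²)/(1 + (L/π)²). (Direct route, valid since c ≤ 0: Poincaré gives c∫u² ≥ c(L/π)²∫(u')², so a(u,u) ≥ (1 + c(L/π)²)∫(u')², while ||u||_{H^1}² ≤ (1 + (L/π)²)∫(u')²; dividing yields the same α.) With (π/L)² = 4*π^2/49 and c = -1/4, the largest admissible constant is α = ((π/L)² + c)/((π/L)² + 1).
Simplifying, α = (-49 + 16*π^2)/(4*(4*π^2 + 49)).


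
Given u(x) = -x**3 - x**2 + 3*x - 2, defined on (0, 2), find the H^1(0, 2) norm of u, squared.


||u||_{H^1}^2 = 8458/105

The H^1 norm (squared) on an interval (0, L) is
  ||u||_{H^1}^2 = ∫_0^L u(x)^2 dx + ∫_0^L u'(x)^2 dx.
Compute u'(x) = -3*x**2 - 2*x + 3.
Then u(x)^2 = x**6 + 2*x**5 - 5*x**4 - 2*x**3 + 13*x**2 - 12*x + 4 and u'(x)^2 = 9*x**4 + 12*x**3 - 14*x**2 - 12*x + 9.
Integrate each monomial from 0 to 2 using ∫_0^2 c·x^n dx = c·2^(n+1)/(n+1):
  ∫_0^2 u(x)^2 dx = ∫_0^2 (x^6 + 2*x^5 - 5*x^4 - 2*x^3 + 13*x^2 - 12*x + 4) dx. Term by term:
    ∫_0^2 x^6 dx = 128/7;  ∫_0^2 2*x^5 dx = 64/3;  ∫_0^2 -5*x^4 dx = -32;
    ∫_0^2 -2*x^3 dx = -8;  ∫_0^2 13*x^2 dx = 104/3;  ∫_0^2 -12*x dx = -24;
    ∫_0^2 4 dx = 8.
  Sum: 128/7 + 64/3 − 32 − 8 + 104/3 − 24 + 8 = 128/7.
  ∫_0^2 u'(x)^2 dx = ∫_0^2 (9*x^4 + 12*x^3 - 14*x^2 - 12*x + 9) dx. Term by term:
    ∫_0^2 9*x^4 dx = 288/5;  ∫_0^2 12*x^3 dx = 48;  ∫_0^2 -14*x^2 dx = -112/3;
    ∫_0^2 -12*x dx = -24;  ∫_0^2 9 dx = 18.
  Sum: 288/5 + 48 − 112/3 − 24 + 18 = 934/15.
Adding: ||u||_{H^1}^2 = 128/7 + 934/15 = 8458/105.


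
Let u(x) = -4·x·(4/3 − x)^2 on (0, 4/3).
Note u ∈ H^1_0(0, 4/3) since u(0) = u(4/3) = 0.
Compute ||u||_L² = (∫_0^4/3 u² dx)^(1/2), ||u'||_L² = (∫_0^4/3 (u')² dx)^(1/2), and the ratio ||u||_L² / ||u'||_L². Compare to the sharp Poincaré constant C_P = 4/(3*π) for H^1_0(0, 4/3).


||u||_L² / ||u'||_L² = 2*sqrt(14)/21 < C_P = 4/(3*π).

u(x) = -4·x·(4/3 − x)^2, so u'(x) = -12*x^2 + 64*x/3 - 64/9.
u(x) = -4·x·(4/3 − x)^2 vanishes at x = 0 and x = 4/3, so u ∈ H^1_0(0, 4/3). Differentiate via the product rule and integrate the resulting polynomials term by term.
  ∫_0^4/3 u² dx = ∫_0^4/3 (16*x^6 - 256*x^5/3 + 512*x^4/3 - 4096*x^3/27 + 4096*x^2/81) dx. Term by term:
    ∫_0^4/3 16*x^6 dx = 262144/15309;  ∫_0^4/3 -256*x^5/3 dx = -524288/6561;  ∫_0^4/3 512*x^4/3 dx = 524288/3645;
    ∫_0^4/3 -4096*x^3/27 dx = -262144/2187;  ∫_0^4/3 4096*x^2/81 dx = 262144/6561.
  Sum: 262144/15309 − 524288/6561 + 524288/3645 − 262144/2187 + 262144/6561 = 262144/229635.
  ∫_0^4/3 (u')² dx = ∫_0^4/3 (144*x^4 - 512*x^3 + 5632*x^2/9 - 8192*x/27 + 4096/81) dx. Term by term:
    ∫_0^4/3 144*x^4 dx = 16384/135;  ∫_0^4/3 -512*x^3 dx = -32768/81;  ∫_0^4/3 5632*x^2/9 dx = 360448/729;
    ∫_0^4/3 -8192*x/27 dx = -65536/243;  ∫_0^4/3 4096/81 dx = 16384/243.
  Sum: 16384/135 − 32768/81 + 360448/729 − 65536/243 + 16384/243 = 32768/3645.
∫_0^4/3 u² dx = 262144/229635, so ||u||_L² = 512*sqrt(35)/2835.
∫_0^4/3 (u')² dx = 32768/3645, so ||u'||_L² = 128*sqrt(10)/135.
Ratio ||u||_L² / ||u'||_L² = 2*sqrt(14)/21.
Sharp Poincaré constant on H^1_0(0, 4/3) is C_P = L/π = 4/(3*π), achieved by sin(3*π/4·x).
A polynomial bump cannot attain the sharp Poincaré constant (only the first sine eigenfunction does), so the ratio is strictly less than C_P, consistent with ||u||_L² ≤ C_P ||u'||_L².


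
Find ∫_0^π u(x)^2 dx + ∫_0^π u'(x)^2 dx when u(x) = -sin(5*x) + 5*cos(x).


||u||_{H^1(0,π)}^2 = 38*π

u'(x) = -5*sin(x) - 5*cos(5*x).
Expand u² and (u')² and integrate term by term on (0, π), using: for integers n ≥ 1, ∫_0^π sin²(nx) dx = ∫_0^π cos²(nx) dx = π/2; for n ≠ n', ∫_0^π sin(nx)sin(n'x) dx = ∫_0^π cos(nx)cos(n'x) dx = 0; and by product-to-sum, ∫_0^π sin(nx)cos(n'x) dx = ½∫_0^π [sin((n+n')x) + sin((n−n')x)] dx, which is 0 when n+n' is even and 2n/(n²−n'²) when n+n' is odd (it need not vanish on (0, π)).
  u² squared terms: (-1)²·∫sin(5x)² dx = 1·π/2 = π/2;  (5)²·∫cos(x)² dx = 25·π/2 = 25*π/2.
  u² cross terms: 2·(-1)·(5)·∫sin(5x)·cos(x) dx = -10·(0) = 0.
  So ∫_0^π u² dx = π/2 + 25*π/2 + 0 = 13*π.
  (u')² squared terms: (-5)²·∫cos(5x)² dx = 25·π/2 = 25*π/2;  (-5)²·∫sin(x)² dx = 25·π/2 = 25*π/2.
  (u')² cross terms: 2·(-5)·(-5)·∫cos(5x)·sin(x) dx = 50·(0) = 0.
  So ∫_0^π (u')² dx = 25*π/2 + 25*π/2 + 0 = 25*π.
||u||_{H^1}^2 = (13*π) + (25*π) = 38*π.


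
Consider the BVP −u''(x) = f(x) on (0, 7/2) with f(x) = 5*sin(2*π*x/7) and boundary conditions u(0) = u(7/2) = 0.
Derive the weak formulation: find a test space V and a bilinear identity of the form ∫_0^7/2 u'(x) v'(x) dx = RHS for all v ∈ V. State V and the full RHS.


V = H^1_0(0, 7/2) (so v(0) = v(7/2) = 0); weak form: ∫_0^7/2 u'v' dx = ∫_0^7/2 (5*sin(2*π*x/7)) v dx for all v ∈ V.

Multiply both sides by a test function v and integrate from 0 to 7/2:
  ∫_0^7/2 −u''(x) v(x) dx = ∫_0^7/2 f(x) v(x) dx.
Integrate the LHS by parts once:
  ∫_0^7/2 −u'' v dx = −[u'(x) v(x)]_0^7/2 + ∫_0^7/2 u'(x) v'(x) dx.
Thus ∫_0^7/2 u'(x) v'(x) dx = ∫_0^7/2 f(x) v(x) dx + [u'(x) v(x)]_0^7/2.
Choose V so that boundary terms are either known or forced to vanish.
u is Dirichlet: u(0) = u(7/2) = 0. Let V = H^1_0(0, 7/2); then v(0) = v(7/2) = 0, and [u' v]_0^7/2 = 0.
Weak formulation: find u (satisfying any essential BC) such that ∫_0^7/2 u'(x) v'(x) dx = ∫_0^7/2 f v dx for all v ∈ V.
Substituting f(x) = 5*sin(2*π*x/7), the right-hand side is ∫_0^7/2 (5*sin(2*π*x/7)) v dx.


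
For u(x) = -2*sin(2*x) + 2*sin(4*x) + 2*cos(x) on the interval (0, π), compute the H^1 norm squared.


||u||_{H^1(0,π)}^2 = -64/5 + 48*π

u'(x) = -2*sin(x) - 4*cos(2*x) + 8*cos(4*x).
Expand u² and (u')² and integrate term by term on (0, π), using: for integers n ≥ 1, ∫_0^π sin²(nx) dx = ∫_0^π cos²(nx) dx = π/2; for n ≠ n', ∫_0^π sin(nx)sin(n'x) dx = ∫_0^π cos(nx)cos(n'x) dx = 0; and by product-to-sum, ∫_0^π sin(nx)cos(n'x) dx = ½∫_0^π [sin((n+n')x) + sin((n−n')x)] dx, which is 0 when n+n' is even and 2n/(n²−n'²) when n+n' is odd (it need not vanish on (0, π)).
  u² squared terms: (-2)²·∫sin(2x)² dx = 4·π/2 = 2*π;  (2)²·∫cos(x)² dx = 4·π/2 = 2*π;  (2)²·∫sin(4x)² dx = 4·π/2 = 2*π.
  u² cross terms: 2·(-2)·(2)·∫sin(2x)·cos(x) dx = -8·(4/3) = -32/3;  2·(-2)·(2)·∫sin(2x)·sin(4x) dx = -8·(0) = 0;  2·(2)·(2)·∫cos(x)·sin(4x) dx = 8·(8/15) = 64/15.
  So ∫_0^π u² dx = 2*π + 2*π + 2*π − 32/3 + 0 + 64/15 = -32/5 + 6*π.
  (u')² squared terms: (-4)²·∫cos(2x)² dx = 16·π/2 = 8*π;  (-2)²·∫sin(x)² dx = 4·π/2 = 2*π;  (8)²·∫cos(4x)² dx = 64·π/2 = 32*π.
  (u')² cross terms: 2·(-4)·(-2)·∫cos(2x)·sin(x) dx = 16·(-2/3) = -32/3;  2·(-4)·(8)·∫cos(2x)·cos(4x) dx = -64·(0) = 0;  2·(-2)·(8)·∫sin(x)·cos(4x) dx = -32·(-2/15) = 64/15.
  So ∫_0^π (u')² dx = 8*π + 2*π + 32*π − 32/3 + 0 + 64/15 = -32/5 + 42*π.
||u||_{H^1}^2 = (-32/5 + 6*π) + (-32/5 + 42*π) = -64/5 + 48*π.


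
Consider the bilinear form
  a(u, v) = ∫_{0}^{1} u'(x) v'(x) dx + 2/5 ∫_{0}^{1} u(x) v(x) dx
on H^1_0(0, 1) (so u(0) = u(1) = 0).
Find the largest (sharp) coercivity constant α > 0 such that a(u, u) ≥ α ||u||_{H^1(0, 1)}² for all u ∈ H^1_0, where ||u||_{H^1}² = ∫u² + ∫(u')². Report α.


α = (2/5 + π^2)/(1 + π^2)

Coercivity of a(·,·) on H^1_0(0, 1) means a(u, u) ≥ α ||u||_{H^1}² for every u ∈ H^1_0.
The interval has length L = 1, and Poincaré/coercivity depend only on L. Here a(u, u) = ∫(u')² + (2/5)·∫u².
Here 0 < c = 2/5 < 1. The condition a(u,u) ≥ α||u||_{H^1}² reads (1−α)∫(u')² ≥ (α−c)∫u². Any admissible α is ≤ 1 (rapidly oscillating u have ∫u²/∫(u')² → 0), and α = 1 would force 0 ≥ (1−c)∫u², impossible since c < 1; so 1−α > 0. By the sharp Poincaré inequality on H^1_0 of an interval of length L, ∫(u')² ≥ (π/L)²∫u² with equality for the first sine mode sin(π(x−x₀)/L) (x₀ the left endpoint), so the inequality holds for all u iff (1−α)(π/L)² ≥ α − c, i.e. α ≤ ((π/L)² + c)/((π/L)² + 1) = (1 + c(L/π)²)/(1 + (L/π)²). With (π/L)² = π^2 and c = 2/5, the largest admissible constant is α = ((π/L)² + c)/((π/L)² + 1).
Simplifying, α = (2/5 + π^2)/(1 + π^2).


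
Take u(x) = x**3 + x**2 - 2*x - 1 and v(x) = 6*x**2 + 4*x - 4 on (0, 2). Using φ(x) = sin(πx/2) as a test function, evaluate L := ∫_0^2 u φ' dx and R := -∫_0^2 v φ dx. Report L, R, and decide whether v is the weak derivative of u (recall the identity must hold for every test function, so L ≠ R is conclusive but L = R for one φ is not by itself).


LHS = -24/π + 96/π^3, RHS = -48/π + 192/π^3. No, v is not the weak derivative of u.

u(x) = x**3 + x**2 - 2*x - 1, classical derivative u'(x) = 3*x**2 + 2*x - 2.
φ(x) = sin(πx/2), so φ'(x) = π*cos(π*x/2)/2.
Note φ(0) = φ(2) = 0, so the boundary term u·φ vanishes.
LHS = ∫_0^2 u(x) φ'(x) dx = ∫_0^2 (π*x^3*cos(π*x/2)/2 + π*x^2*cos(π*x/2)/2 - π*x*cos(π*x/2) - π*cos(π*x/2)/2) dx. Term by term:
  ∫_0^2 -π*cos(π*x/2)/2 dx = 0;  ∫_0^2 π*x^2*cos(π*x/2)/2 dx = -8/π;  ∫_0^2 π*x^3*cos(π*x/2)/2 dx = -24/π + 96/π^3;
  ∫_0^2 -π*x*cos(π*x/2) dx = 8/π.
Sum: 0 − 8/π + -24/π + 96/π^3 + 8/π = -24/π + 96/π^3.
So LHS = -24/π + 96/π^3.
∫_0^2 v(x) φ(x) dx = ∫_0^2 (6*x^2*sin(π*x/2) + 4*x*sin(π*x/2) - 4*sin(π*x/2)) dx. Term by term:
  ∫_0^2 -4*sin(π*x/2) dx = -16/π;  ∫_0^2 4*x*sin(π*x/2) dx = 16/π;  ∫_0^2 6*x^2*sin(π*x/2) dx = -192/π^3 + 48/π.
Sum: -16/π + 16/π + -192/π^3 + 48/π = -192/π^3 + 48/π.
So RHS = -∫_0^2 v(x) φ(x) dx = -48/π + 192/π^3.
LHS − RHS = -96/π^3 + 24/π ≠ 0, so the identity fails.
(For a valid weak derivative the identity must hold for EVERY test function, in particular this one. The failure shows v is NOT the weak derivative of u.)
Correct weak derivative would be u'(x) = 3*x**2 + 2*x - 2.


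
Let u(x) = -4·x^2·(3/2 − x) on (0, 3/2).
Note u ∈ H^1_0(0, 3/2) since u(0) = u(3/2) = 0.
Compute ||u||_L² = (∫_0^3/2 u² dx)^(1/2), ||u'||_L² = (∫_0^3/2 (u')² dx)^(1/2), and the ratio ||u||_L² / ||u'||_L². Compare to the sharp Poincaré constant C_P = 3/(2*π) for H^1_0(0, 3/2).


||u||_L² / ||u'||_L² = 3*sqrt(14)/28 < C_P = 3/(2*π).

u(x) = -4·x^2·(3/2 − x), so u'(x) = 12*x*(x - 1).
u(x) = -4·x^2·(3/2 − x) vanishes at x = 0 and x = 3/2, so u ∈ H^1_0(0, 3/2). Differentiate via the product rule and integrate the resulting polynomials term by term.
  ∫_0^3/2 u² dx = ∫_0^3/2 (16*x^6 - 48*x^5 + 36*x^4) dx. Term by term:
    ∫_0^3/2 16*x^6 dx = 2187/56;  ∫_0^3/2 -48*x^5 dx = -729/8;  ∫_0^3/2 36*x^4 dx = 2187/40.
  Sum: 2187/56 − 729/8 + 2187/40 = 729/280.
  ∫_0^3/2 (u')² dx = ∫_0^3/2 (144*x^4 - 288*x^3 + 144*x^2) dx. Term by term:
    ∫_0^3/2 144*x^4 dx = 2187/10;  ∫_0^3/2 -288*x^3 dx = -729/2;  ∫_0^3/2 144*x^2 dx = 162.
  Sum: 2187/10 − 729/2 + 162 = 81/5.
∫_0^3/2 u² dx = 729/280, so ||u||_L² = 27*sqrt(70)/140.
∫_0^3/2 (u')² dx = 81/5, so ||u'||_L² = 9*sqrt(5)/5.
Ratio ||u||_L² / ||u'||_L² = 3*sqrt(14)/28.
Sharp Poincaré constant on H^1_0(0, 3/2) is C_P = L/π = 3/(2*π), achieved by sin(2*π/3·x).
A polynomial bump cannot attain the sharp Poincaré constant (only the first sine eigenfunction does), so the ratio is strictly less than C_P, consistent with ||u||_L² ≤ C_P ||u'||_L².


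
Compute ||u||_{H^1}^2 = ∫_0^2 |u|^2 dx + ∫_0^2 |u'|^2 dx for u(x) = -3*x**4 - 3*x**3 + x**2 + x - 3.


||u||_{H^1}^2 = 90776/15

The H^1 norm (squared) on an interval (0, L) is
  ||u||_{H^1}^2 = ∫_0^L u(x)^2 dx + ∫_0^L u'(x)^2 dx.
Compute u'(x) = -12*x**3 - 9*x**2 + 2*x + 1.
Then u(x)^2 = 9*x**8 + 18*x**7 + 3*x**6 - 12*x**5 + 13*x**4 + 20*x**3 - 5*x**2 - 6*x + 9 and u'(x)^2 = 144*x**6 + 216*x**5 + 33*x**4 - 60*x**3 - 14*x**2 + 4*x + 1.
Integrate each monomial from 0 to 2 using ∫_0^2 c·x^n dx = c·2^(n+1)/(n+1):
  ∫_0^2 u(x)^2 dx = ∫_0^2 (9*x^8 + 18*x^7 + 3*x^6 - 12*x^5 + 13*x^4 + 20*x^3 - 5*x^2 - 6*x + 9) dx. Term by term:
    ∫_0^2 9*x^8 dx = 512;  ∫_0^2 18*x^7 dx = 576;  ∫_0^2 3*x^6 dx = 384/7;
    ∫_0^2 -12*x^5 dx = -128;  ∫_0^2 13*x^4 dx = 416/5;  ∫_0^2 20*x^3 dx = 80;
    ∫_0^2 -5*x^2 dx = -40/3;  ∫_0^2 -6*x dx = -12;  ∫_0^2 9 dx = 18.
  Sum: 512 + 576 + 384/7 − 128 + 416/5 + 80 − 40/3 − 12 + 18 = 122926/105.
  ∫_0^2 u'(x)^2 dx = ∫_0^2 (144*x^6 + 216*x^5 + 33*x^4 - 60*x^3 - 14*x^2 + 4*x + 1) dx. Term by term:
    ∫_0^2 144*x^6 dx = 18432/7;  ∫_0^2 216*x^5 dx = 2304;  ∫_0^2 33*x^4 dx = 1056/5;
    ∫_0^2 -60*x^3 dx = -240;  ∫_0^2 -14*x^2 dx = -112/3;  ∫_0^2 4*x dx = 8;
    ∫_0^2 1 dx = 2.
  Sum: 18432/7 + 2304 + 1056/5 − 240 − 112/3 + 8 + 2 = 512506/105.
Adding: ||u||_{H^1}^2 = 122926/105 + 512506/105 = 90776/15.


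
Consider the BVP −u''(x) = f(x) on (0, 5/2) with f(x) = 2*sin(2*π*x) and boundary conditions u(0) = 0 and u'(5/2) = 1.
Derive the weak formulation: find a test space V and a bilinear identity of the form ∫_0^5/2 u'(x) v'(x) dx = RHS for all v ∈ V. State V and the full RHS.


V = {v ∈ H^1(0, 5/2) : v(0) = 0} (test functions vanish at x = 0 where u is specified); weak form: ∫_0^5/2 u'v' dx = ∫_0^5/2 (2*sin(2*π*x)) v dx + v(5/2) for all v ∈ V.

Multiply both sides by a test function v and integrate from 0 to 5/2:
  ∫_0^5/2 −u''(x) v(x) dx = ∫_0^5/2 f(x) v(x) dx.
Integrate the LHS by parts once:
  ∫_0^5/2 −u'' v dx = −[u'(x) v(x)]_0^5/2 + ∫_0^5/2 u'(x) v'(x) dx.
Thus ∫_0^5/2 u'(x) v'(x) dx = ∫_0^5/2 f(x) v(x) dx + [u'(x) v(x)]_0^5/2.
Choose V so that boundary terms are either known or forced to vanish.
Mixed BC: u(0) = 0 (Dirichlet) and u'(5/2) = 1 (Neumann). Define V = {v ∈ H^1(0, 5/2) : v(0) = 0}. Then [u' v]_0^5/2 = u'(5/2)·v(5/2) − u'(0)·0 = v(5/2).
Weak formulation: find u (satisfying any essential BC) such that ∫_0^5/2 u'(x) v'(x) dx = ∫_0^5/2 f v dx + v(5/2) for all v ∈ V (Dirichlet at 0 absorbed into V; Neumann datum at x = 5/2 contributes the boundary term).
Substituting f(x) = 2*sin(2*π*x), the right-hand side is ∫_0^5/2 (2*sin(2*π*x)) v dx + v(5/2).


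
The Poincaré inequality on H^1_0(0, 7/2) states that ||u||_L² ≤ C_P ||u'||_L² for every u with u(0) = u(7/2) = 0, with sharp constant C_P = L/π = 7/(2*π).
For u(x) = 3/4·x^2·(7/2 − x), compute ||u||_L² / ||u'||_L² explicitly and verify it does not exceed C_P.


||u||_L² / ||u'||_L² = sqrt(14)/4 < C_P = 7/(2*π).

u(x) = 3/4·x^2·(7/2 − x), so u'(x) = 3*x*(7 - 3*x)/4.
u(x) = 3/4·x^2·(7/2 − x) vanishes at x = 0 and x = 7/2, so u ∈ H^1_0(0, 7/2). Differentiate via the product rule and integrate the resulting polynomials term by term.
  ∫_0^7/2 u² dx = ∫_0^7/2 (9*x^6/16 - 63*x^5/16 + 441*x^4/64) dx. Term by term:
    ∫_0^7/2 9*x^6/16 dx = 1058841/2048;  ∫_0^7/2 -63*x^5/16 dx = -2470629/2048;  ∫_0^7/2 441*x^4/64 dx = 7411887/10240.
  Sum: 1058841/2048 − 2470629/2048 + 7411887/10240 = 352947/10240.
  ∫_0^7/2 (u')² dx = ∫_0^7/2 (81*x^4/16 - 189*x^3/8 + 441*x^2/16) dx. Term by term:
    ∫_0^7/2 81*x^4/16 dx = 1361367/2560;  ∫_0^7/2 -189*x^3/8 dx = -453789/512;  ∫_0^7/2 441*x^2/16 dx = 50421/128.
  Sum: 1361367/2560 − 453789/512 + 50421/128 = 50421/1280.
∫_0^7/2 u² dx = 352947/10240, so ||u||_L² = 343*sqrt(30)/320.
∫_0^7/2 (u')² dx = 50421/1280, so ||u'||_L² = 49*sqrt(105)/80.
Ratio ||u||_L² / ||u'||_L² = sqrt(14)/4.
Sharp Poincaré constant on H^1_0(0, 7/2) is C_P = L/π = 7/(2*π), achieved by sin(2*π/7·x).
A polynomial bump cannot attain the sharp Poincaré constant (only the first sine eigenfunction does), so the ratio is strictly less than C_P, consistent with ||u||_L² ≤ C_P ||u'||_L².


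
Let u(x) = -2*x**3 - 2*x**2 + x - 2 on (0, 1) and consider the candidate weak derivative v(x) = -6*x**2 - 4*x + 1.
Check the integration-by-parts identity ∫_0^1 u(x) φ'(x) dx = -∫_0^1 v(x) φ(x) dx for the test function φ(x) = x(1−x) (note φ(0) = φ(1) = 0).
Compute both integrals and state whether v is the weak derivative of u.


LHS = 7/15, RHS = 7/15. Yes, v = u' weakly.

u(x) = -2*x**3 - 2*x**2 + x - 2, classical derivative u'(x) = -6*x**2 - 4*x + 1.
φ(x) = x(1−x), so φ'(x) = 1 - 2*x.
Note φ(0) = φ(1) = 0, so the boundary term u·φ vanishes.
LHS = ∫_0^1 u(x) φ'(x) dx = ∫_0^1 (4*x^4 + 2*x^3 - 4*x^2 + 5*x - 2) dx. Term by term:
  ∫_0^1 4*x^4 dx = 4/5;  ∫_0^1 2*x^3 dx = 1/2;  ∫_0^1 -4*x^2 dx = -4/3;
  ∫_0^1 5*x dx = 5/2;  ∫_0^1 -2 dx = -2.
Sum: 4/5 + 1/2 − 4/3 + 5/2 − 2 = 7/15.
So LHS = 7/15.
∫_0^1 v(x) φ(x) dx = ∫_0^1 (6*x^4 - 2*x^3 - 5*x^2 + x) dx. Term by term:
  ∫_0^1 6*x^4 dx = 6/5;  ∫_0^1 -2*x^3 dx = -1/2;  ∫_0^1 -5*x^2 dx = -5/3;
  ∫_0^1 x dx = 1/2.
Sum: 6/5 − 1/2 − 5/3 + 1/2 = -7/15.
So RHS = -∫_0^1 v(x) φ(x) dx = 7/15.
LHS = RHS, so the identity holds for this test φ.
Moreover u is smooth here and v(x) = u'(x) = -6*x**2 - 4*x + 1 pointwise, so the identity holds for every test function. Hence v is the weak derivative of u.


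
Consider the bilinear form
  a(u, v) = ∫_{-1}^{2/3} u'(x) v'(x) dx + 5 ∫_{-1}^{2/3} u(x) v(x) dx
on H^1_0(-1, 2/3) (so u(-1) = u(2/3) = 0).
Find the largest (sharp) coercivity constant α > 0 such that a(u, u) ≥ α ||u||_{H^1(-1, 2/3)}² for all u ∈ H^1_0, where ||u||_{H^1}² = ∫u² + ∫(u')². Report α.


α = 1

Coercivity of a(·,·) on H^1_0(-1, 2/3) means a(u, u) ≥ α ||u||_{H^1}² for every u ∈ H^1_0.
The interval has length L = 5/3, and Poincaré/coercivity depend only on L. Here a(u, u) = ∫(u')² + (5)·∫u².
Here c = 5 ≥ 1, so a(u,u) = ∫(u')² + c∫u² ≥ ∫(u')² + ∫u² = ||u||_{H^1}², i.e. α = 1 works. No larger α is possible: a(u,u) ≥ α||u||_{H^1}² means (1−α)∫(u')² ≥ (α−c)∫u², and for the modes u_n = sin(nπ(x−x₀)/L) (x₀ the left endpoint) one has ∫u_n²/∫(u_n')² = (L/(nπ))² → 0, so a(u_n,u_n)/||u_n||_{H^1}² → 1. Hence the optimal constant is α = 1.
Therefore α = 1.


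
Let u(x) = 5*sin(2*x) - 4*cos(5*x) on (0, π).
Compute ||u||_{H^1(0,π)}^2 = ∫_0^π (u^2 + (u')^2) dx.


||u||_{H^1(0,π)}^2 = 4160/21 + 541*π/2

u'(x) = 20*sin(5*x) + 10*cos(2*x).
Expand u² and (u')² and integrate term by term on (0, π), using: for integers n ≥ 1, ∫_0^π sin²(nx) dx = ∫_0^π cos²(nx) dx = π/2; for n ≠ n', ∫_0^π sin(nx)sin(n'x) dx = ∫_0^π cos(nx)cos(n'x) dx = 0; and by product-to-sum, ∫_0^π sin(nx)cos(n'x) dx = ½∫_0^π [sin((n+n')x) + sin((n−n')x)] dx, which is 0 when n+n' is even and 2n/(n²−n'²) when n+n' is odd (it need not vanish on (0, π)).
  u² squared terms: (-4)²·∫cos(5x)² dx = 16·π/2 = 8*π;  (5)²·∫sin(2x)² dx = 25·π/2 = 25*π/2.
  u² cross terms: 2·(-4)·(5)·∫cos(5x)·sin(2x) dx = -40·(-4/21) = 160/21.
  So ∫_0^π u² dx = 8*π + 25*π/2 + 160/21 = 160/21 + 41*π/2.
  (u')² squared terms: (10)²·∫cos(2x)² dx = 100·π/2 = 50*π;  (20)²·∫sin(5x)² dx = 400·π/2 = 200*π.
  (u')² cross terms: 2·(10)·(20)·∫cos(2x)·sin(5x) dx = 400·(10/21) = 4000/21.
  So ∫_0^π (u')² dx = 50*π + 200*π + 4000/21 = 4000/21 + 250*π.
||u||_{H^1}^2 = (160/21 + 41*π/2) + (4000/21 + 250*π) = 4160/21 + 541*π/2.


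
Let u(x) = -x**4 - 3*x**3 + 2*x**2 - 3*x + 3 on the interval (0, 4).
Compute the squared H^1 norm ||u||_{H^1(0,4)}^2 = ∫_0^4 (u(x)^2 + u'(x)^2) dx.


||u||_{H^1}^2 = 1642360/9

The H^1 norm (squared) on an interval (0, L) is
  ||u||_{H^1}^2 = ∫_0^L u(x)^2 dx + ∫_0^L u'(x)^2 dx.
Compute u'(x) = -4*x**3 - 9*x**2 + 4*x - 3.
Then u(x)^2 = x**8 + 6*x**7 + 5*x**6 - 6*x**5 + 16*x**4 - 30*x**3 + 21*x**2 - 18*x + 9 and u'(x)^2 = 16*x**6 + 72*x**5 + 49*x**4 - 48*x**3 + 70*x**2 - 24*x + 9.
Integrate each monomial from 0 to 4 using ∫_0^4 c·x^n dx = c·4^(n+1)/(n+1):
  ∫_0^4 u(x)^2 dx = ∫_0^4 (x^8 + 6*x^7 + 5*x^6 - 6*x^5 + 16*x^4 - 30*x^3 + 21*x^2 - 18*x + 9) dx. Term by term:
    ∫_0^4 x^8 dx = 262144/9;  ∫_0^4 6*x^7 dx = 49152;  ∫_0^4 5*x^6 dx = 81920/7;
    ∫_0^4 -6*x^5 dx = -4096;  ∫_0^4 16*x^4 dx = 16384/5;  ∫_0^4 -30*x^3 dx = -1920;
    ∫_0^4 21*x^2 dx = 448;  ∫_0^4 -18*x dx = -144;  ∫_0^4 9 dx = 36.
  Sum: 262144/9 + 49152 + 81920/7 − 4096 + 16384/5 − 1920 + 448 − 144 + 36 = 27588572/315.
  ∫_0^4 u'(x)^2 dx = ∫_0^4 (16*x^6 + 72*x^5 + 49*x^4 - 48*x^3 + 70*x^2 - 24*x + 9) dx. Term by term:
    ∫_0^4 16*x^6 dx = 262144/7;  ∫_0^4 72*x^5 dx = 49152;  ∫_0^4 49*x^4 dx = 50176/5;
    ∫_0^4 -48*x^3 dx = -3072;  ∫_0^4 70*x^2 dx = 4480/3;  ∫_0^4 -24*x dx = -192;
    ∫_0^4 9 dx = 36.
  Sum: 262144/7 + 49152 + 50176/5 − 3072 + 4480/3 − 192 + 36 = 9964676/105.
Adding: ||u||_{H^1}^2 = 27588572/315 + 9964676/105 = 1642360/9.


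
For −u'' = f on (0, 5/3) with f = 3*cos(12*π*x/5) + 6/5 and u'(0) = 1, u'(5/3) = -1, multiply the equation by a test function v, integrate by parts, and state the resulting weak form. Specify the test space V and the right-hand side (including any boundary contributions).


V = H^1(0, 5/3) (v unrestricted at boundary; u is determined up to an additive constant); weak form: ∫_0^5/3 u'v' dx = ∫_0^5/3 (3*cos(12*π*x/5) + 6/5) v dx − v(5/3) − v(0) for all v ∈ V.

Multiply both sides by a test function v and integrate from 0 to 5/3:
  ∫_0^5/3 −u''(x) v(x) dx = ∫_0^5/3 f(x) v(x) dx.
Integrate the LHS by parts once:
  ∫_0^5/3 −u'' v dx = −[u'(x) v(x)]_0^5/3 + ∫_0^5/3 u'(x) v'(x) dx.
Thus ∫_0^5/3 u'(x) v'(x) dx = ∫_0^5/3 f(x) v(x) dx + [u'(x) v(x)]_0^5/3.
Choose V so that boundary terms are either known or forced to vanish.
u has inhomogeneous Neumann u'(0) = 1, u'(5/3) = -1. [u' v]_0^5/3 = (-1)·v(5/3) − (1)·v(0) = − v(5/3) − v(0). Take V = H^1(0, 5/3); boundary term becomes part of RHS.
Weak formulation: find u (satisfying any essential BC) such that ∫_0^5/3 u'(x) v'(x) dx = ∫_0^5/3 f v dx − v(5/3) − v(0) for all v ∈ V (Neumann data are natural BCs: they enter the RHS as boundary terms).
Substituting f(x) = 3*cos(12*π*x/5) + 6/5, the right-hand side is ∫_0^5/3 (3*cos(12*π*x/5) + 6/5) v dx − v(5/3) − v(0).
Compatibility check (pure Neumann): taking v ≡ 1 ∈ V gives 0 = ∫_0^5/3 f dx + (-1) − (1), i.e. ∫_0^5/3 f dx must equal u'(0) − u'(5/3) = 2. Indeed ∫_0^5/3 (3*cos(12*π*x/5) + 6/5) dx = 2, so the data are compatible. The solution is then unique only up to an additive constant (fix it e.g. by requiring ∫_0^5/3 u dx = 0).


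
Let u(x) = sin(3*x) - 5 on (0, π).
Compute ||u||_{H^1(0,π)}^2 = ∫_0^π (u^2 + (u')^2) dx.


||u||_{H^1(0,π)}^2 = -20/3 + 30*π

u'(x) = 3*cos(3*x).
Expand u² and (u')² and integrate term by term on (0, π), using: for integers n ≥ 1, ∫_0^π sin²(nx) dx = ∫_0^π cos²(nx) dx = π/2; for n ≠ n', ∫_0^π sin(nx)sin(n'x) dx = ∫_0^π cos(nx)cos(n'x) dx = 0; and by product-to-sum, ∫_0^π sin(nx)cos(n'x) dx = ½∫_0^π [sin((n+n')x) + sin((n−n')x)] dx, which is 0 when n+n' is even and 2n/(n²−n'²) when n+n' is odd (it need not vanish on (0, π)). For the constant mode: ∫_0^π 1 dx = π, ∫_0^π cos(nx) dx = 0, ∫_0^π sin(nx) dx = (1−(−1)^n)/n.
  u² squared terms: (-5)²·∫1 dx = 25·π = 25*π;  (1)²·∫sin(3x)² dx = 1·π/2 = π/2.
  u² cross terms: 2·(-5)·(1)·∫1·sin(3x) dx = -10·(2/3) = -20/3.
  So ∫_0^π u² dx = 25*π + π/2 − 20/3 = -20/3 + 51*π/2.
  (u')² squared terms: (3)²·∫cos(3x)² dx = 9·π/2 = 9*π/2.
  So ∫_0^π (u')² dx = 9*π/2.
||u||_{H^1}^2 = (-20/3 + 51*π/2) + (9*π/2) = -20/3 + 30*π.


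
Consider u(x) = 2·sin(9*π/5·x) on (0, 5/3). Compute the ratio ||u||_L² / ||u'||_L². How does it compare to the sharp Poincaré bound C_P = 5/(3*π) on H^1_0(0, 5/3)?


||u||_L² / ||u'||_L² = 5/(9*π) < C_P = 5/(3*π).

u(x) = 2·sin(9*π/5·x), so u'(x) = 18*π*cos(9*π*x/5)/5.
Writing u(x) = A·sin(kπx/L) with A = 2 and k = 3, use ∫_0^L sin²(kπx/L) dx = L/2 and ∫_0^L cos²(kπx/L) dx = L/2.
u² = 4·sin²(9*π/5·x) and (u')² = 324*π^2/25·cos²(9*π/5·x), and each of sin², cos² integrates to L/2 = 5/6 over (0, 5/3).
∫_0^5/3 u² dx = 10/3, so ||u||_L² = sqrt(30)/3.
∫_0^5/3 (u')² dx = 54*π^2/5, so ||u'||_L² = 3*sqrt(30)*π/5.
Ratio ||u||_L² / ||u'||_L² = 5/(9*π).
Sharp Poincaré constant on H^1_0(0, 5/3) is C_P = L/π = 5/(3*π), achieved by sin(3*π/5·x).
This is the k = 3 harmonic; the ratio L/(kπ) is strictly less than C_P = L/π, consistent with the sharp inequality ||u||_L² ≤ C_P ||u'||_L².


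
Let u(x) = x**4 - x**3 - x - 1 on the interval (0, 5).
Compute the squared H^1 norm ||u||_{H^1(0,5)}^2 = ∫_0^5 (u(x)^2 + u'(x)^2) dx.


||u||_{H^1}^2 = 62091695/252

The H^1 norm (squared) on an interval (0, L) is
  ||u||_{H^1}^2 = ∫_0^L u(x)^2 dx + ∫_0^L u'(x)^2 dx.
Compute u'(x) = 4*x**3 - 3*x**2 - 1.
Then u(x)^2 = x**8 - 2*x**7 + x**6 - 2*x**5 + 2*x**3 + x**2 + 2*x + 1 and u'(x)^2 = 16*x**6 - 24*x**5 + 9*x**4 - 8*x**3 + 6*x**2 + 1.
Integrate each monomial from 0 to 5 using ∫_0^5 c·x^n dx = c·5^(n+1)/(n+1):
  ∫_0^5 u(x)^2 dx = ∫_0^5 (x^8 - 2*x^7 + x^6 - 2*x^5 + 2*x^3 + x^2 + 2*x + 1) dx. Term by term:
    ∫_0^5 x^8 dx = 1953125/9;  ∫_0^5 -2*x^7 dx = -390625/4;  ∫_0^5 x^6 dx = 78125/7;
    ∫_0^5 -2*x^5 dx = -15625/3;  ∫_0^5 2*x^3 dx = 625/2;  ∫_0^5 x^2 dx = 125/3;
    ∫_0^5 2*x dx = 25;  ∫_0^5 1 dx = 5.
  Sum: 1953125/9 − 390625/4 + 78125/7 − 15625/3 + 625/2 + 125/3 + 25 + 5 = 31674935/252.
  ∫_0^5 u'(x)^2 dx = ∫_0^5 (16*x^6 - 24*x^5 + 9*x^4 - 8*x^3 + 6*x^2 + 1) dx. Term by term:
    ∫_0^5 16*x^6 dx = 1250000/7;  ∫_0^5 -24*x^5 dx = -62500;  ∫_0^5 9*x^4 dx = 5625;
    ∫_0^5 -8*x^3 dx = -1250;  ∫_0^5 6*x^2 dx = 250;  ∫_0^5 1 dx = 5.
  Sum: 1250000/7 − 62500 + 5625 − 1250 + 250 + 5 = 844910/7.
Adding: ||u||_{H^1}^2 = 31674935/252 + 844910/7 = 62091695/252.


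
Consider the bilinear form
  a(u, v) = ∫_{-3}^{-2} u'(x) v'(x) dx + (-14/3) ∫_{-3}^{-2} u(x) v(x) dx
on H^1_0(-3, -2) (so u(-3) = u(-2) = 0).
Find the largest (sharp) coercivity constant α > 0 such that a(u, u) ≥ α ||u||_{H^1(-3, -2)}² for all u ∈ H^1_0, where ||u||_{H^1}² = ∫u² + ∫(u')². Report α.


α = (-14/3 + π^2)/(1 + π^2)

Coercivity of a(·,·) on H^1_0(-3, -2) means a(u, u) ≥ α ||u||_{H^1}² for every u ∈ H^1_0.
The interval has length L = 1, and Poincaré/coercivity depend only on L. Here a(u, u) = ∫(u')² + (-14/3)·∫u².
Here c = -14/3 < 0 with |c| < (π/L)² = π^2, so coercivity still holds. The condition a(u,u) ≥ α||u||_{H^1}² reads (1−α)∫(u')² ≥ (α−c)∫u². Any admissible α is ≤ 1 (rapidly oscillating u have ∫u²/∫(u')² → 0), and α = 1 would force 0 ≥ (1−c)∫u², impossible since c < 1; so 1−α > 0. By the sharp Poincaré inequality on H^1_0 of an interval of length L, ∫(u')² ≥ (π/L)²∫u² with equality for the first sine mode sin(π(x−x₀)/L) (x₀ the left endpoint), so the inequality holds for all u iff (1−α)(π/L)² ≥ α − c, i.e. α ≤ ((π/L)² + c)/((π/L)² + 1) = (1 + c(L/π)²)/(1 + (L/π)²). (Direct route, valid since c ≤ 0: Poincaré gives c∫u² ≥ c(L/π)²∫(u')², so a(u,u) ≥ (1 + c(L/π)²)∫(u')², while ||u||_{H^1}² ≤ (1 + (L/π)²)∫(u')²; dividing yields the same α.) With (π/L)² = π^2 and c = -14/3, the largest admissible constant is α = ((π/L)² + c)/((π/L)² + 1).
Simplifying, α = (-14/3 + π^2)/(1 + π^2).


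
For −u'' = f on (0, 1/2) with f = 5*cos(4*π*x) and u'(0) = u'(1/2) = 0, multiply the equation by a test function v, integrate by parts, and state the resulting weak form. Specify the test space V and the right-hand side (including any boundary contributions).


V = H^1(0, 1/2) (no boundary constraint on v; u is determined up to an additive constant); weak form: ∫_0^1/2 u'v' dx = ∫_0^1/2 (5*cos(4*π*x)) v dx for all v ∈ V.

Multiply both sides by a test function v and integrate from 0 to 1/2:
  ∫_0^1/2 −u''(x) v(x) dx = ∫_0^1/2 f(x) v(x) dx.
Integrate the LHS by parts once:
  ∫_0^1/2 −u'' v dx = −[u'(x) v(x)]_0^1/2 + ∫_0^1/2 u'(x) v'(x) dx.
Thus ∫_0^1/2 u'(x) v'(x) dx = ∫_0^1/2 f(x) v(x) dx + [u'(x) v(x)]_0^1/2.
Choose V so that boundary terms are either known or forced to vanish.
u has homogeneous Neumann: u'(0) = u'(1/2) = 0. So [u' v]_0^1/2 = 0·v(1/2) − 0·v(0) = 0 for any v; take V = H^1(0, 1/2).
Weak formulation: find u (satisfying any essential BC) such that ∫_0^1/2 u'(x) v'(x) dx = ∫_0^1/2 f v dx for all v ∈ V (homogeneous Neumann, so boundary terms vanish).
Substituting f(x) = 5*cos(4*π*x), the right-hand side is ∫_0^1/2 (5*cos(4*π*x)) v dx.
Compatibility check (pure Neumann): taking v ≡ 1 ∈ V gives 0 = ∫_0^1/2 f dx + (0) − (0), i.e. ∫_0^1/2 f dx must equal u'(0) − u'(1/2) = 0. Indeed ∫_0^1/2 (5*cos(4*π*x)) dx = 0, so the data are compatible. The solution is then unique only up to an additive constant (fix it e.g. by requiring ∫_0^1/2 u dx = 0).


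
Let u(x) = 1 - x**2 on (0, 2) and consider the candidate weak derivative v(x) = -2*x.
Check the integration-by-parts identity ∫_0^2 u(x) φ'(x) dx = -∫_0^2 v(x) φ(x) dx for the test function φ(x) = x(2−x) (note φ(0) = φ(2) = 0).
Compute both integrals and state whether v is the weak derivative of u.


LHS = 8/3, RHS = 8/3. Yes, v = u' weakly.

u(x) = 1 - x**2, classical derivative u'(x) = -2*x.
φ(x) = x(2−x), so φ'(x) = 2 - 2*x.
Note φ(0) = φ(2) = 0, so the boundary term u·φ vanishes.
LHS = ∫_0^2 u(x) φ'(x) dx = ∫_0^2 (2*x^3 - 2*x^2 - 2*x + 2) dx. Term by term:
  ∫_0^2 2*x^3 dx = 8;  ∫_0^2 -2*x^2 dx = -16/3;  ∫_0^2 -2*x dx = -4;
  ∫_0^2 2 dx = 4.
Sum: 8 − 16/3 − 4 + 4 = 8/3.
So LHS = 8/3.
∫_0^2 v(x) φ(x) dx = ∫_0^2 (2*x^3 - 4*x^2) dx. Term by term:
  ∫_0^2 2*x^3 dx = 8;  ∫_0^2 -4*x^2 dx = -32/3.
Sum: 8 − 32/3 = -8/3.
So RHS = -∫_0^2 v(x) φ(x) dx = 8/3.
LHS = RHS, so the identity holds for this test φ.
Moreover u is smooth here and v(x) = u'(x) = -2*x pointwise, so the identity holds for every test function. Hence v is the weak derivative of u.


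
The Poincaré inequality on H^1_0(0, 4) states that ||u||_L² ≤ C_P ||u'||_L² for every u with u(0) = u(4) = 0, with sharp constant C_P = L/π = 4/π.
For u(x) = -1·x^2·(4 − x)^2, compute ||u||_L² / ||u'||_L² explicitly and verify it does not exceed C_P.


||u||_L² / ||u'||_L² = 2*sqrt(3)/3 < C_P = 4/π.

u(x) = -1·x^2·(4 − x)^2, so u'(x) = 4*x*(-x^2 + 6*x - 8).
u(x) = -1·x^2·(4 − x)^2 vanishes at x = 0 and x = 4, so u ∈ H^1_0(0, 4). Differentiate via the product rule and integrate the resulting polynomials term by term.
  ∫_0^4 u² dx = ∫_0^4 (x^8 - 16*x^7 + 96*x^6 - 256*x^5 + 256*x^4) dx. Term by term:
    ∫_0^4 x^8 dx = 262144/9;  ∫_0^4 -16*x^7 dx = -131072;  ∫_0^4 96*x^6 dx = 1572864/7;
    ∫_0^4 -256*x^5 dx = -524288/3;  ∫_0^4 256*x^4 dx = 262144/5.
  Sum: 262144/9 − 131072 + 1572864/7 − 524288/3 + 262144/5 = 131072/315.
  ∫_0^4 (u')² dx = ∫_0^4 (16*x^6 - 192*x^5 + 832*x^4 - 1536*x^3 + 1024*x^2) dx. Term by term:
    ∫_0^4 16*x^6 dx = 262144/7;  ∫_0^4 -192*x^5 dx = -131072;  ∫_0^4 832*x^4 dx = 851968/5;
    ∫_0^4 -1536*x^3 dx = -98304;  ∫_0^4 1024*x^2 dx = 65536/3.
  Sum: 262144/7 − 131072 + 851968/5 − 98304 + 65536/3 = 32768/105.
∫_0^4 u² dx = 131072/315, so ||u||_L² = 256*sqrt(70)/105.
∫_0^4 (u')² dx = 32768/105, so ||u'||_L² = 128*sqrt(210)/105.
Ratio ||u||_L² / ||u'||_L² = 2*sqrt(3)/3.
Sharp Poincaré constant on H^1_0(0, 4) is C_P = L/π = 4/π, achieved by sin(π/4·x).
A polynomial bump cannot attain the sharp Poincaré constant (only the first sine eigenfunction does), so the ratio is strictly less than C_P, consistent with ||u||_L² ≤ C_P ||u'||_L².


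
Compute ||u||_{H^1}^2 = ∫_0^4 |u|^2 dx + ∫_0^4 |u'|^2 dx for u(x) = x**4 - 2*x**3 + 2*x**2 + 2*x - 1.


||u||_{H^1}^2 = 8945084/315

The H^1 norm (squared) on an interval (0, L) is
  ||u||_{H^1}^2 = ∫_0^L u(x)^2 dx + ∫_0^L u'(x)^2 dx.
Compute u'(x) = 4*x**3 - 6*x**2 + 4*x + 2.
Then u(x)^2 = x**8 - 4*x**7 + 8*x**6 - 4*x**5 - 6*x**4 + 12*x**3 - 4*x + 1 and u'(x)^2 = 16*x**6 - 48*x**5 + 68*x**4 - 32*x**3 - 8*x**2 + 16*x + 4.
Integrate each monomial from 0 to 4 using ∫_0^4 c·x^n dx = c·4^(n+1)/(n+1):
  ∫_0^4 u(x)^2 dx = ∫_0^4 (x^8 - 4*x^7 + 8*x^6 - 4*x^5 - 6*x^4 + 12*x^3 - 4*x + 1) dx. Term by term:
    ∫_0^4 x^8 dx = 262144/9;  ∫_0^4 -4*x^7 dx = -32768;  ∫_0^4 8*x^6 dx = 131072/7;
    ∫_0^4 -4*x^5 dx = -8192/3;  ∫_0^4 -6*x^4 dx = -6144/5;  ∫_0^4 12*x^3 dx = 768;
    ∫_0^4 -4*x dx = -32;  ∫_0^4 1 dx = 4.
  Sum: 262144/9 − 32768 + 131072/7 − 8192/3 − 6144/5 + 768 − 32 + 4 = 3737228/315.
  ∫_0^4 u'(x)^2 dx = ∫_0^4 (16*x^6 - 48*x^5 + 68*x^4 - 32*x^3 - 8*x^2 + 16*x + 4) dx. Term by term:
    ∫_0^4 16*x^6 dx = 262144/7;  ∫_0^4 -48*x^5 dx = -32768;  ∫_0^4 68*x^4 dx = 69632/5;
    ∫_0^4 -32*x^3 dx = -2048;  ∫_0^4 -8*x^2 dx = -512/3;  ∫_0^4 16*x dx = 128;
    ∫_0^4 4 dx = 16.
  Sum: 262144/7 − 32768 + 69632/5 − 2048 − 512/3 + 128 + 16 = 1735952/105.
Adding: ||u||_{H^1}^2 = 3737228/315 + 1735952/105 = 8945084/315.


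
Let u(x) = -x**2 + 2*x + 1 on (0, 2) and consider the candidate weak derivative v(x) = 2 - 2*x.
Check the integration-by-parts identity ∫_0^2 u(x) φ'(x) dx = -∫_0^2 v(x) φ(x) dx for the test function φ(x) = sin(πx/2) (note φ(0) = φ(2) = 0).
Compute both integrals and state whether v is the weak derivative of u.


LHS = 0, RHS = 0. Yes, v = u' weakly.

u(x) = -x**2 + 2*x + 1, classical derivative u'(x) = 2 - 2*x.
φ(x) = sin(πx/2), so φ'(x) = π*cos(π*x/2)/2.
Note φ(0) = φ(2) = 0, so the boundary term u·φ vanishes.
LHS = ∫_0^2 u(x) φ'(x) dx = ∫_0^2 (-π*x^2*cos(π*x/2)/2 + π*x*cos(π*x/2) + π*cos(π*x/2)/2) dx. Term by term:
  ∫_0^2 π*cos(π*x/2)/2 dx = 0;  ∫_0^2 π*x*cos(π*x/2) dx = -8/π;  ∫_0^2 -π*x^2*cos(π*x/2)/2 dx = 8/π.
Sum: 0 − 8/π + 8/π = 0.
So LHS = 0.
∫_0^2 v(x) φ(x) dx = ∫_0^2 (-2*x*sin(π*x/2) + 2*sin(π*x/2)) dx. Term by term:
  ∫_0^2 2*sin(π*x/2) dx = 8/π;  ∫_0^2 -2*x*sin(π*x/2) dx = -8/π.
Sum: 8/π − 8/π = 0.
So RHS = -∫_0^2 v(x) φ(x) dx = 0.
LHS = RHS, so the identity holds for this test φ.
Moreover u is smooth here and v(x) = u'(x) = 2 - 2*x pointwise, so the identity holds for every test function. Hence v is the weak derivative of u.


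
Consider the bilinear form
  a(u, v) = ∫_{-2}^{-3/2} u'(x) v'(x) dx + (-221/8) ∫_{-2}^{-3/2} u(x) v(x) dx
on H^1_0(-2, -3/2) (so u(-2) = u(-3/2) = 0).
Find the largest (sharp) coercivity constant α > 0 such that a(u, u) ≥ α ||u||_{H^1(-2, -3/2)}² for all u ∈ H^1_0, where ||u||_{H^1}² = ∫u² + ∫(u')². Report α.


α = (-221 + 32*π^2)/(8*(1 + 4*π^2))

Coercivity of a(·,·) on H^1_0(-2, -3/2) means a(u, u) ≥ α ||u||_{H^1}² for every u ∈ H^1_0.
The interval has length L = 1/2, and Poincaré/coercivity depend only on L. Here a(u, u) = ∫(u')² + (-221/8)·∫u².
Here c = -221/8 < 0 with |c| < (π/L)² = 4*π^2, so coercivity still holds. The condition a(u,u) ≥ α||u||_{H^1}² reads (1−α)∫(u')² ≥ (α−c)∫u². Any admissible α is ≤ 1 (rapidly oscillating u have ∫u²/∫(u')² → 0), and α = 1 would force 0 ≥ (1−c)∫u², impossible since c < 1; so 1−α > 0. By the sharp Poincaré inequality on H^1_0 of an interval of length L, ∫(u')² ≥ (π/L)²∫u² with equality for the first sine mode sin(π(x−x₀)/L) (x₀ the left endpoint), so the inequality holds for all u iff (1−α)(π/L)² ≥ α − c, i.e. α ≤ ((π/L)² + c)/((π/L)² + 1) = (1 + c(L/π)²)/(1 + (L/π)²). (Direct route, valid since c ≤ 0: Poincaré gives c∫u² ≥ c(L/π)²∫(u')², so a(u,u) ≥ (1 + c(L/π)²)∫(u')², while ||u||_{H^1}² ≤ (1 + (L/π)²)∫(u')²; dividing yields the same α.) With (π/L)² = 4*π^2 and c = -221/8, the largest admissible constant is α = ((π/L)² + c)/((π/L)² + 1).
Simplifying, α = (-221 + 32*π^2)/(8*(1 + 4*π^2)).


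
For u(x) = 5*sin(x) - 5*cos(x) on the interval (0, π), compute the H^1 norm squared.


||u||_{H^1(0,π)}^2 = 50*π

u'(x) = 5*sin(x) + 5*cos(x).
Expand u² and (u')² and integrate term by term on (0, π), using: for integers n ≥ 1, ∫_0^π sin²(nx) dx = ∫_0^π cos²(nx) dx = π/2; for n ≠ n', ∫_0^π sin(nx)sin(n'x) dx = ∫_0^π cos(nx)cos(n'x) dx = 0; and by product-to-sum, ∫_0^π sin(nx)cos(n'x) dx = ½∫_0^π [sin((n+n')x) + sin((n−n')x)] dx, which is 0 when n+n' is even and 2n/(n²−n'²) when n+n' is odd (it need not vanish on (0, π)).
  u² squared terms: (-5)²·∫cos(x)² dx = 25·π/2 = 25*π/2;  (5)²·∫sin(x)² dx = 25·π/2 = 25*π/2.
  u² cross terms: 2·(-5)·(5)·∫cos(x)·sin(x) dx = -50·(0) = 0.
  So ∫_0^π u² dx = 25*π/2 + 25*π/2 + 0 = 25*π.
  (u')² squared terms: (5)²·∫cos(x)² dx = 25·π/2 = 25*π/2;  (5)²·∫sin(x)² dx = 25·π/2 = 25*π/2.
  (u')² cross terms: 2·(5)·(5)·∫cos(x)·sin(x) dx = 50·(0) = 0.
  So ∫_0^π (u')² dx = 25*π/2 + 25*π/2 + 0 = 25*π.
||u||_{H^1}^2 = (25*π) + (25*π) = 50*π.
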